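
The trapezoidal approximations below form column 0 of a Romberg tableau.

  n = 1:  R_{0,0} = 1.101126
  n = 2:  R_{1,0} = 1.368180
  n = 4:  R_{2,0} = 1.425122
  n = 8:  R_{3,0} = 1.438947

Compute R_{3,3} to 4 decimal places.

1.4435

Richardson extrapolation on the trapezoidal column (denominator 4−1=3):
R_{1,1} = 1.368180 + (1.368180 − 1.101126)/3 = 1.457198
R_{2,1} = (4·1.425122 − 1.368180) / 3 = 1.444103
R_{3,1} = 1.438947 + (1.438947 − 1.425122)/3 = 1.443555
R_{2,2} = (16·1.444103 − 1.457198) / 15 = 1.443230
R_{3,2} = (16·1.443555 − 1.444103) / 15 = 1.443518
R_{3,3} = (64·1.443518 − 1.443230) / 63 = 1.443523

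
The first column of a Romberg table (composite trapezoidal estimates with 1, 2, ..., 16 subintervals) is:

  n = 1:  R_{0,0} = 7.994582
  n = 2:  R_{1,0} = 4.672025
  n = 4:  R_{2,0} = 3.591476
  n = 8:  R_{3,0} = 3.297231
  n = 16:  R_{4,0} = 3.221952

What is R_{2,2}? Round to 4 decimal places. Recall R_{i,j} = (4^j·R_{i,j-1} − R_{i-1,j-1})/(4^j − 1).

3.2091

R_{1,1} = 4.672025 + (4.672025 − 7.994582)/3 = 3.564506
R_{2,1} = (4·3.591476 − 4.672025) / 3 = 3.231293
R_{2,2} = 3.231293 + (3.231293 − 3.564506)/15 = 3.209079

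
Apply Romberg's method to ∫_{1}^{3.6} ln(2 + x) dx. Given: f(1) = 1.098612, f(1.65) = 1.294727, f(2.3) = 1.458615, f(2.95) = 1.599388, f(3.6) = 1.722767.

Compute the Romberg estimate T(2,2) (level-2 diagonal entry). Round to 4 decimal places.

3.7516

T(0,0) (trapezoid, 1 panel, h=2.6000): 3.667793
T(1,0) (trapezoid, 2 panels, h=1.3000): 3.730096
T(2,0) (trapezoid, 4 panels, h=0.6500): 3.746223
T(1,1) = 3.730096 + (3.730096 − 3.667793)/3 = 3.750864
T(2,1) = 3.746223 + (3.746223 − 3.730096)/3 = 3.751599
T(2,2) = 3.751599 + (3.751599 − 3.750864)/15 = 3.751648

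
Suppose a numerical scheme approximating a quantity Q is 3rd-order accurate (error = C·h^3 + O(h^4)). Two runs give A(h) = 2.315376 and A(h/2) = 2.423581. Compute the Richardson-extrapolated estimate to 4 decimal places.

Extrapolated value = (8·A(h/2) − A(h)) / (8 − 1)
= (8·2.423581 − 2.315376) / 7
= 17.073272 / 7 = 2.439039

2.4390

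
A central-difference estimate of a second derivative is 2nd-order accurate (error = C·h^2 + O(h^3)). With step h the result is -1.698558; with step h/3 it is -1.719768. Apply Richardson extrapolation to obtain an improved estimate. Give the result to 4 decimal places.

Extrapolated value = (9·A(h/3) − A(h)) / (9 − 1)
= (9·(-1.719768) − (-1.698558)) / 8
= -13.779354 / 8 = -1.722419

-1.7224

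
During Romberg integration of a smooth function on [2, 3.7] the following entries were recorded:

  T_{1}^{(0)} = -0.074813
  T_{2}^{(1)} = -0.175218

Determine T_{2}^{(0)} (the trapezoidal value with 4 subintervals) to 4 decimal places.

-0.1501

From T_{2}^{(1)} = (4·T_{2}^{(0)} − T_{1}^{(0)})/3, solve for T_{2}^{(0)}:
4·T_{2}^{(0)} = 3·(-0.175218) + (-0.074813) = -0.600467
T_{2}^{(0)} = -0.150117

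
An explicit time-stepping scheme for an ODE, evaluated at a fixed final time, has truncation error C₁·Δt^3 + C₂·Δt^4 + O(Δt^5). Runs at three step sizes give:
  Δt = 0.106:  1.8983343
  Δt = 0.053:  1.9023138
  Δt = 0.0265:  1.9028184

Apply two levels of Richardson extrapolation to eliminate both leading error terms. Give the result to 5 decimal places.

1.90289

First eliminate the Δt^3 term (factor 2^3 = 8):
  B₁ = (8·1.9023138 − 1.8983343)/7 = 1.9028823
  B₂ = (8·1.9028184 − 1.9023138)/7 = 1.9028905
Then eliminate the Δt^4 term (factor 2^4 = 16):
  (16·1.9028905 − 1.9028823)/15 = 1.9028910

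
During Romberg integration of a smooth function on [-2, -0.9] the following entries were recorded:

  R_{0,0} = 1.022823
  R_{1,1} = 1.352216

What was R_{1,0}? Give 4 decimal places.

From R_{1,1} = (4·R_{1,0} − R_{0,0})/3, solve for R_{1,0}:
4·R_{1,0} = 3·1.352216 + 1.022823 = 5.079471
R_{1,0} = 1.269868

1.2699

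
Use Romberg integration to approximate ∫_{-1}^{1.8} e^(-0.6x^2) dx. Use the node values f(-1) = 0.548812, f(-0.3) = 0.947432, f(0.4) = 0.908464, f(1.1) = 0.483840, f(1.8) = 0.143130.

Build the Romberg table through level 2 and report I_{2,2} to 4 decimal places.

I_{0,0} (trapezoid, 1 panel, h=2.8000): 0.968719
I_{1,0} (trapezoid, 2 panels, h=1.4000): 1.756209
I_{2,0} (trapezoid, 4 panels, h=0.7000): 1.879995
I_{1,1} = 1.756209 + (1.756209 − 0.968719)/3 = 2.018706
I_{2,1} = 1.879995 + (1.879995 − 1.756209)/3 = 1.921257
I_{2,2} = 1.921257 + (1.921257 − 2.018706)/15 = 1.914760

1.9148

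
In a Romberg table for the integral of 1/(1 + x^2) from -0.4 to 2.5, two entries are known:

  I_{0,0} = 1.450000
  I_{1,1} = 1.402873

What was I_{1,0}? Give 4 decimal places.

1.4147

From I_{1,1} = (4·I_{1,0} − I_{0,0})/3, solve for I_{1,0}:
4·I_{1,0} = 3·1.402873 + 1.450000 = 5.658619
I_{1,0} = 1.414655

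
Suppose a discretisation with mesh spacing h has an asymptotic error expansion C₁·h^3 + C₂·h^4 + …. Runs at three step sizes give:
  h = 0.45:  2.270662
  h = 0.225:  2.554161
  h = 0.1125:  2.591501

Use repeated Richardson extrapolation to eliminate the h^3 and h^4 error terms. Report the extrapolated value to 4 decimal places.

First eliminate the h^3 term (factor 2^3 = 8):
  B₁ = (8·2.554161 − 2.270662)/7 = 2.594661
  B₂ = (8·2.591501 − 2.554161)/7 = 2.596835
Then eliminate the h^4 term (factor 2^4 = 16):
  (16·2.596835 − 2.594661)/15 = 2.596980

2.5970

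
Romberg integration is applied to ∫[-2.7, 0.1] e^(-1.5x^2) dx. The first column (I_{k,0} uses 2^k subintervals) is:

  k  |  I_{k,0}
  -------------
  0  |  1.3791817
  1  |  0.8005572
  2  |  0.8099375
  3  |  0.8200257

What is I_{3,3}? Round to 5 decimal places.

0.82403

Richardson extrapolation on the trapezoidal column (denominator 4−1=3):
I_{1,1} = 0.8005572 + (0.8005572 − 1.3791817)/3 = 0.6076824
I_{2,1} = (4·0.8099375 − 0.8005572) / 3 = 0.8130643
I_{3,1} = (4·0.8200257 − 0.8099375) / 3 = 0.8233884
I_{2,2} = 0.8130643 + (0.8130643 − 0.6076824)/15 = 0.8267564
I_{3,2} = (16·0.8233884 − 0.8130643) / 15 = 0.8240767
I_{3,3} = (64·0.8240767 − 0.8267564) / 63 = 0.8240342
(Column j=1 coincides with Simpson's rule on the same nodes.)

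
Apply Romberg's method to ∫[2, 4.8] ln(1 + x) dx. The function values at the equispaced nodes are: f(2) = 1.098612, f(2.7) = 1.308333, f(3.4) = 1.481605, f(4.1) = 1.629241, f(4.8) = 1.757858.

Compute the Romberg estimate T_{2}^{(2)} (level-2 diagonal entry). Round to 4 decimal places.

4.0997

T_{0}^{(0)} (trapezoid, 1 panel, h=2.8000): 3.999058
T_{1}^{(0)} (trapezoid, 2 panels, h=1.4000): 4.073776
T_{2}^{(0)} (trapezoid, 4 panels, h=0.7000): 4.093190
T_{1}^{(1)} = 4.073776 + (4.073776 − 3.999058)/3 = 4.098682
T_{2}^{(1)} = 4.093190 + (4.093190 − 4.073776)/3 = 4.099661
T_{2}^{(2)} = 4.099661 + (4.099661 − 4.098682)/15 = 4.099726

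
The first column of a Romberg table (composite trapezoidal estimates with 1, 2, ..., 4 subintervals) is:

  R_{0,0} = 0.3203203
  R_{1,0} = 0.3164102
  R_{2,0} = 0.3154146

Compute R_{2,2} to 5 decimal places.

Richardson extrapolation on the trapezoidal column (denominator 4−1=3):
R_{1,1} = 0.3164102 + (0.3164102 − 0.3203203)/3 = 0.3151068
R_{2,1} = (4·0.3154146 − 0.3164102) / 3 = 0.3150827
R_{2,2} = 0.3150827 + (0.3150827 − 0.3151068)/15 = 0.3150811
(Column j=1 coincides with Simpson's rule on the same nodes.)

0.31508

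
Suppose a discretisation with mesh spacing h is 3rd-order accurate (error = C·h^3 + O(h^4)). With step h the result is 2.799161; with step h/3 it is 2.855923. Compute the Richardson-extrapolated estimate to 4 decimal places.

The leading error scales as h^3; refining by a factor of 3 reduces it by 3^3 = 27.
Extrapolated value = (27·A(h/3) − A(h)) / (27 − 1)
= (27·2.855923 − 2.799161) / 26
= 74.310760 / 26 = 2.858106

2.8581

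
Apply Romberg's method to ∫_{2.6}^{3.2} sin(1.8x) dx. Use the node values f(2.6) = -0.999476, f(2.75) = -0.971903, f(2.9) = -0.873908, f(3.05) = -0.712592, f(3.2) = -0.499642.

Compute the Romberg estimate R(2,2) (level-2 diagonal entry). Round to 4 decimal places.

R(0,0) (trapezoid, 1 panel, h=0.6000): -0.449735
R(1,0) (trapezoid, 2 panels, h=0.3000): -0.487040
R(2,0) (trapezoid, 4 panels, h=0.1500): -0.496194
R(1,1) = -0.487040 + (-0.487040 − (-0.449735))/3 = -0.499475
R(2,1) = -0.496194 + (-0.496194 − (-0.487040))/3 = -0.499245
R(2,2) = -0.499245 + (-0.499245 − (-0.499475))/15 = -0.499230

-0.4992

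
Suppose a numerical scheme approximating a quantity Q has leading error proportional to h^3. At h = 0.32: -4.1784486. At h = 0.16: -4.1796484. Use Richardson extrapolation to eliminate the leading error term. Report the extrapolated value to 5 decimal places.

The leading error scales as h^3; refining by a factor of 2 reduces it by 2^3 = 8.
Extrapolated value = (8·A(h/2) − A(h)) / (8 − 1)
= (8·(-4.1796484) − (-4.1784486)) / 7
= -29.2587386 / 7 = -4.1798198

-4.17982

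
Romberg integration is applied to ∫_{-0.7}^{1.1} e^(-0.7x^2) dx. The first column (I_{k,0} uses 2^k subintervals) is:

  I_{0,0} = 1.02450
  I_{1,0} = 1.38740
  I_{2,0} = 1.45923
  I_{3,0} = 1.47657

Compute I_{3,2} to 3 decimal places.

Richardson extrapolation on the trapezoidal column (denominator 4−1=3):
I_{2,1} = 1.45923 + (1.45923 − 1.38740)/3 = 1.48317
I_{3,1} = 1.47657 + (1.47657 − 1.45923)/3 = 1.48235
I_{3,2} = 1.48235 + (1.48235 − 1.48317)/15 = 1.48230

1.482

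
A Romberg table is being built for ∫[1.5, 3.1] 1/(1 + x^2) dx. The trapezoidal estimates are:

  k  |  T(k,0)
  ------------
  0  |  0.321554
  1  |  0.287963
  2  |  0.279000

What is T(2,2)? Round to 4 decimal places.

Richardson extrapolation on the trapezoidal column (denominator 4−1=3):
T(1,1) = (4·0.287963 − 0.321554) / 3 = 0.276766
T(2,1) = 0.279000 + (0.279000 − 0.287963)/3 = 0.276012
T(2,2) = (16·0.276012 − 0.276766) / 15 = 0.275962
(Column j=1 coincides with Simpson's rule on the same nodes.)

0.2760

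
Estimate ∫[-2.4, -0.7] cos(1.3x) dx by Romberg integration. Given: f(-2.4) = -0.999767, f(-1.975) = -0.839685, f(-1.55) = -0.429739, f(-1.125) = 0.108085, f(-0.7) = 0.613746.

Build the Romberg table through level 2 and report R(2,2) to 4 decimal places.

-0.5907

R(0,0) (trapezoid, 1 panel, h=1.7000): -0.328118
R(1,0) (trapezoid, 2 panels, h=0.8500): -0.529337
R(2,0) (trapezoid, 4 panels, h=0.4250): -0.575599
R(1,1) = -0.529337 + (-0.529337 − (-0.328118))/3 = -0.596410
R(2,1) = -0.575599 + (-0.575599 − (-0.529337))/3 = -0.591020
R(2,2) = -0.591020 + (-0.591020 − (-0.596410))/15 = -0.590661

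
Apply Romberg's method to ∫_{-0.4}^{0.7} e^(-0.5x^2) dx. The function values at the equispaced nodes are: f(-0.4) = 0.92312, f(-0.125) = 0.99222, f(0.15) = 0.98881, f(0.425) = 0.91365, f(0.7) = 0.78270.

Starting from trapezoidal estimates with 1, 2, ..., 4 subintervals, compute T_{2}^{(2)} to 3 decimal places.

T_{0}^{(0)} (trapezoid, 1 panel, h=1.1000): 0.93820
T_{1}^{(0)} (trapezoid, 2 panels, h=0.5500): 1.01295
T_{2}^{(0)} (trapezoid, 4 panels, h=0.2750): 1.03059
T_{1}^{(1)} = 1.01295 + (1.01295 − 0.93820)/3 = 1.03787
T_{2}^{(1)} = 1.03059 + (1.03059 − 1.01295)/3 = 1.03647
T_{2}^{(2)} = 1.03647 + (1.03647 − 1.03787)/15 = 1.03638

1.036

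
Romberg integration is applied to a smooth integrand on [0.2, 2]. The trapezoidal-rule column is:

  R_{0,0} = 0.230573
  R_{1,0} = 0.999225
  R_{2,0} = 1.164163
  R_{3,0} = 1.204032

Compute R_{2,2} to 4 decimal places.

Richardson extrapolation on the trapezoidal column (denominator 4−1=3):
R_{1,1} = (4·0.999225 − 0.230573) / 3 = 1.255442
R_{2,1} = (4·1.164163 − 0.999225) / 3 = 1.219142
R_{2,2} = 1.219142 + (1.219142 − 1.255442)/15 = 1.216722

1.2167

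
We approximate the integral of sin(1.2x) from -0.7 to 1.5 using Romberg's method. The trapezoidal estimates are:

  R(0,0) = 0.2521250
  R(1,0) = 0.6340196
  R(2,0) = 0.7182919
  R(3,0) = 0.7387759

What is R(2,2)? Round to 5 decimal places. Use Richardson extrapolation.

R(1,1) = (4·0.6340196 − 0.2521250) / 3 = 0.7613178
R(2,1) = (4·0.7182919 − 0.6340196) / 3 = 0.7463827
R(2,2) = (16·0.7463827 − 0.7613178) / 15 = 0.7453870

0.74539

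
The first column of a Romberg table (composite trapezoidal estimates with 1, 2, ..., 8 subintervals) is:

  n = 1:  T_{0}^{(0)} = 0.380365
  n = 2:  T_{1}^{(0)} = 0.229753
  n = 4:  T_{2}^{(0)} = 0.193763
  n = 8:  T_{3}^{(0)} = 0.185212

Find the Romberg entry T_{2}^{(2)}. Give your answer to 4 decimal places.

0.1819

Richardson extrapolation on the trapezoidal column (denominator 4−1=3):
T_{1}^{(1)} = 0.229753 + (0.229753 − 0.380365)/3 = 0.179549
T_{2}^{(1)} = (4·0.193763 − 0.229753) / 3 = 0.181766
T_{2}^{(2)} = 0.181766 + (0.181766 − 0.179549)/15 = 0.181914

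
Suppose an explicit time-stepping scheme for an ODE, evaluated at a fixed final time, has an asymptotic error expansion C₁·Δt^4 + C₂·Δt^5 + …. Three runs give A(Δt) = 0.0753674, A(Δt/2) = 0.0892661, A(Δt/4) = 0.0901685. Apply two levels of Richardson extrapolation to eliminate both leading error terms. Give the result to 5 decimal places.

First eliminate the Δt^4 term (factor 2^4 = 16):
  B₁ = (16·0.0892661 − 0.0753674)/15 = 0.0901927
  B₂ = (16·0.0901685 − 0.0892661)/15 = 0.0902287
Then eliminate the Δt^5 term (factor 2^5 = 32):
  (32·0.0902287 − 0.0901927)/31 = 0.0902299

0.09023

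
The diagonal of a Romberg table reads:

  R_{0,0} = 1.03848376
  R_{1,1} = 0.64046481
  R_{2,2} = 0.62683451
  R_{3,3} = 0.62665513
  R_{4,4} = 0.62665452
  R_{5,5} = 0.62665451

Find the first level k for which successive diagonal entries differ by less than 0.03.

|R_{1,1} − R_{0,0}| = 0.39801895 ≥ 0.03
|R_{2,2} − R_{1,1}| = 0.01363030 < 0.03

k = 2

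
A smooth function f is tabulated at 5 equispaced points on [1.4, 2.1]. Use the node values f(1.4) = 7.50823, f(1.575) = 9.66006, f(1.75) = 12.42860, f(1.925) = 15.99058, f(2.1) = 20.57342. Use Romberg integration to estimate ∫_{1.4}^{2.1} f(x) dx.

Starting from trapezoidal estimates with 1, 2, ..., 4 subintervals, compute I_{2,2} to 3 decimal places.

9.073

I_{0,0} (trapezoid, 1 panel, h=0.7000): 9.82858
I_{1,0} (trapezoid, 2 panels, h=0.3500): 9.26430
I_{2,0} (trapezoid, 4 panels, h=0.1750): 9.12101
I_{1,1} = 9.26430 + (9.26430 − 9.82858)/3 = 9.07621
I_{2,1} = 9.12101 + (9.12101 − 9.26430)/3 = 9.07325
I_{2,2} = 9.07325 + (9.07325 − 9.07621)/15 = 9.07305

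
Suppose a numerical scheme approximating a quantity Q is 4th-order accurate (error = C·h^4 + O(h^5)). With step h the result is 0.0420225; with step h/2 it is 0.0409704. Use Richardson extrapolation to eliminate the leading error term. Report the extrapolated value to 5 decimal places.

0.04090

The leading error scales as h^4; refining by a factor of 2 reduces it by 2^4 = 16.
Extrapolated value = (16·A(h/2) − A(h)) / (16 − 1)
= (16·0.0409704 − 0.0420225) / 15
= 0.6135039 / 15 = 0.0409003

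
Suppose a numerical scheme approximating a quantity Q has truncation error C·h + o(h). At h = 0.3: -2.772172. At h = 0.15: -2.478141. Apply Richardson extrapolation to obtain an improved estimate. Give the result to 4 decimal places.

-2.1841

The leading error scales as h; refining by a factor of 2 reduces it by 2^1 = 2.
Extrapolated value = (2·A(h/2) − A(h)) / (2 − 1)
= (2·(-2.478141) − (-2.772172)) / 1
= -2.184110 / 1 = -2.184110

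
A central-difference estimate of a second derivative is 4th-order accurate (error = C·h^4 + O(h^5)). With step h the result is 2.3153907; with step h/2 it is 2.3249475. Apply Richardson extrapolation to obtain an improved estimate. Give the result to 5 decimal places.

2.32558

The leading error scales as h^4; refining by a factor of 2 reduces it by 2^4 = 16.
Extrapolated value = (16·A(h/2) − A(h)) / (16 − 1)
= (16·2.3249475 − 2.3153907) / 15
= 34.8837693 / 15 = 2.3255846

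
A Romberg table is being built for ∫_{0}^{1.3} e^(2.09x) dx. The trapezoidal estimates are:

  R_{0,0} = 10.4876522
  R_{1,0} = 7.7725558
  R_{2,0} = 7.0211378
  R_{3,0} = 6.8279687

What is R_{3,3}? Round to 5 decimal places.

R_{1,1} = (4·7.7725558 − 10.4876522) / 3 = 6.8675237
R_{2,1} = (4·7.0211378 − 7.7725558) / 3 = 6.7706651
R_{3,1} = 6.8279687 + (6.8279687 − 7.0211378)/3 = 6.7635790
R_{2,2} = 6.7706651 + (6.7706651 − 6.8675237)/15 = 6.7642079
R_{3,2} = 6.7635790 + (6.7635790 − 6.7706651)/15 = 6.7631066
R_{3,3} = (64·6.7631066 − 6.7642079) / 63 = 6.7630891
(Column j=1 coincides with Simpson's rule on the same nodes.)

6.76309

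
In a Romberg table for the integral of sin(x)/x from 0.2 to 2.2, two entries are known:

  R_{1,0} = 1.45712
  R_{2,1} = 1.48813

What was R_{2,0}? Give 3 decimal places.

From R_{2,1} = (4·R_{2,0} − R_{1,0})/3, solve for R_{2,0}:
4·R_{2,0} = 3·1.48813 + 1.45712 = 5.92151
R_{2,0} = 1.48038

1.480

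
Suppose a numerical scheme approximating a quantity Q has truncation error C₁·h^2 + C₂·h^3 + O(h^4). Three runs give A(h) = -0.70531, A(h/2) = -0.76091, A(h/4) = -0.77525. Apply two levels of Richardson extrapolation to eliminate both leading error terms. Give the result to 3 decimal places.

First eliminate the h^2 term (factor 2^2 = 4):
  B₁ = (4·(-0.76091) − (-0.70531))/3 = -0.77944
  B₂ = (4·(-0.77525) − (-0.76091))/3 = -0.78003
Then eliminate the h^3 term (factor 2^3 = 8):
  (8·(-0.78003) − (-0.77944))/7 = -0.78011

-0.780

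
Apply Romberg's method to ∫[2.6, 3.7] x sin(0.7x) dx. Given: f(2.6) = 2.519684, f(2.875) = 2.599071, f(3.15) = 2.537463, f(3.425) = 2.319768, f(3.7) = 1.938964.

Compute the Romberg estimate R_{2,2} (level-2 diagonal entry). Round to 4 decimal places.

R_{0,0} (trapezoid, 1 panel, h=1.1000): 2.452256
R_{1,0} (trapezoid, 2 panels, h=0.5500): 2.621733
R_{2,0} (trapezoid, 4 panels, h=0.2750): 2.663547
R_{1,1} = 2.621733 + (2.621733 − 2.452256)/3 = 2.678225
R_{2,1} = 2.663547 + (2.663547 − 2.621733)/3 = 2.677485
R_{2,2} = 2.677485 + (2.677485 − 2.678225)/15 = 2.677436

2.6774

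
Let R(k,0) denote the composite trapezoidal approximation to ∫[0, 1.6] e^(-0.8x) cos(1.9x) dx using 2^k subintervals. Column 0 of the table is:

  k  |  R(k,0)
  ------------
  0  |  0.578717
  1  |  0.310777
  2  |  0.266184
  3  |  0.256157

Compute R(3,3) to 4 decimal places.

0.2529

Richardson extrapolation on the trapezoidal column (denominator 4−1=3):
R(1,1) = (4·0.310777 − 0.578717) / 3 = 0.221464
R(2,1) = 0.266184 + (0.266184 − 0.310777)/3 = 0.251320
R(3,1) = (4·0.256157 − 0.266184) / 3 = 0.252815
R(2,2) = (16·0.251320 − 0.221464) / 15 = 0.253310
R(3,2) = 0.252815 + (0.252815 − 0.251320)/15 = 0.252915
R(3,3) = 0.252915 + (0.252915 − 0.253310)/63 = 0.252909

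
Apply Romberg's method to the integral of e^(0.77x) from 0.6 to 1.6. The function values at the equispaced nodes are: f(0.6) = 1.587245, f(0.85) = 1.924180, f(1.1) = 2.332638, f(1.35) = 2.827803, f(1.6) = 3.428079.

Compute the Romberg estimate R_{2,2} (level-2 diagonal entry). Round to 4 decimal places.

2.3907

R_{0,0} (trapezoid, 1 panel, h=1.0000): 2.507662
R_{1,0} (trapezoid, 2 panels, h=0.5000): 2.420150
R_{2,0} (trapezoid, 4 panels, h=0.2500): 2.398071
R_{1,1} = 2.420150 + (2.420150 − 2.507662)/3 = 2.390979
R_{2,1} = 2.398071 + (2.398071 − 2.420150)/3 = 2.390711
R_{2,2} = 2.390711 + (2.390711 − 2.390979)/15 = 2.390693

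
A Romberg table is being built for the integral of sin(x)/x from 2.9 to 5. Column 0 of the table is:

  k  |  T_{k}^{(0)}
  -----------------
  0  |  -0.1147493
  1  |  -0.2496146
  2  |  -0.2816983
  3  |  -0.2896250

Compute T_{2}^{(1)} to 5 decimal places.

Richardson extrapolation on the trapezoidal column (denominator 4−1=3):
T_{2}^{(1)} = -0.2816983 + (-0.2816983 − (-0.2496146))/3 = -0.2923929

-0.29239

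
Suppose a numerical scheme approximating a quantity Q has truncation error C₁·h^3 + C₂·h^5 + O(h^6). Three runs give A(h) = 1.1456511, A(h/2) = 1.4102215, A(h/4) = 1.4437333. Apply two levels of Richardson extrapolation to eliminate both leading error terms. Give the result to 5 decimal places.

1.44854

First eliminate the h^3 term (factor 2^3 = 8):
  B₁ = (8·1.4102215 − 1.1456511)/7 = 1.4480173
  B₂ = (8·1.4437333 − 1.4102215)/7 = 1.4485207
Then eliminate the h^5 term (factor 2^5 = 32):
  (32·1.4485207 − 1.4480173)/31 = 1.4485369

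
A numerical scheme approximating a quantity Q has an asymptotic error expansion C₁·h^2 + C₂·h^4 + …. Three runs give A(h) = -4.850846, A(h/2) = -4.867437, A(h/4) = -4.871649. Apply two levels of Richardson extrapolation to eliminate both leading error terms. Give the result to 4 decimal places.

-4.8731

First eliminate the h^2 term (factor 2^2 = 4):
  B₁ = (4·(-4.867437) − (-4.850846))/3 = -4.872967
  B₂ = (4·(-4.871649) − (-4.867437))/3 = -4.873053
Then eliminate the h^4 term (factor 2^4 = 16):
  (16·(-4.873053) − (-4.872967))/15 = -4.873059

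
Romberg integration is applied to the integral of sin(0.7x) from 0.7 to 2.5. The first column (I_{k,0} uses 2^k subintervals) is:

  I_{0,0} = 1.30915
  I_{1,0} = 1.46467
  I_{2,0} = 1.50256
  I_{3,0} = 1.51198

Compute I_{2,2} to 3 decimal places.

Richardson extrapolation on the trapezoidal column (denominator 4−1=3):
I_{1,1} = (4·1.46467 − 1.30915) / 3 = 1.51651
I_{2,1} = 1.50256 + (1.50256 − 1.46467)/3 = 1.51519
I_{2,2} = 1.51519 + (1.51519 − 1.51651)/15 = 1.51510

1.515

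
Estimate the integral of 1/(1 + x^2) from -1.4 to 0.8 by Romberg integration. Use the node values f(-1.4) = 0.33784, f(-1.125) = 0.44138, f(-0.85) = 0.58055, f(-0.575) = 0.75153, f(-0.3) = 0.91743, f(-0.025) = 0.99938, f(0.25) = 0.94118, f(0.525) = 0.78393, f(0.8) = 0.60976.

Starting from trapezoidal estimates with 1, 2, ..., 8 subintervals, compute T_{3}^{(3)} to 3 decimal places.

1.625

T_{0}^{(0)} (trapezoid, 1 panel, h=2.2000): 1.04236
T_{1}^{(0)} (trapezoid, 2 panels, h=1.1000): 1.53035
T_{2}^{(0)} (trapezoid, 4 panels, h=0.5500): 1.60213
T_{3}^{(0)} (trapezoid, 8 panels, h=0.2750): 1.61952
T_{1}^{(1)} = 1.53035 + (1.53035 − 1.04236)/3 = 1.69301
T_{2}^{(1)} = 1.60213 + (1.60213 − 1.53035)/3 = 1.62606
T_{3}^{(1)} = 1.61952 + (1.61952 − 1.60213)/3 = 1.62532
T_{2}^{(2)} = 1.62606 + (1.62606 − 1.69301)/15 = 1.62160
T_{3}^{(2)} = 1.62532 + (1.62532 − 1.62606)/15 = 1.62527
T_{3}^{(3)} = 1.62527 + (1.62527 − 1.62160)/63 = 1.62533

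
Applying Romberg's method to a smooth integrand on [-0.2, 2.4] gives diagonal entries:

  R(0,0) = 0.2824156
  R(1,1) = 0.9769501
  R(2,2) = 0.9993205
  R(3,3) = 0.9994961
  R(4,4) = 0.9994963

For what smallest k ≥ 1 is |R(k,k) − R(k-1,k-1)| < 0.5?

|R(1,1) − R(0,0)| = 0.6945345 ≥ 0.5
|R(2,2) − R(1,1)| = 0.0223704 < 0.5

k = 2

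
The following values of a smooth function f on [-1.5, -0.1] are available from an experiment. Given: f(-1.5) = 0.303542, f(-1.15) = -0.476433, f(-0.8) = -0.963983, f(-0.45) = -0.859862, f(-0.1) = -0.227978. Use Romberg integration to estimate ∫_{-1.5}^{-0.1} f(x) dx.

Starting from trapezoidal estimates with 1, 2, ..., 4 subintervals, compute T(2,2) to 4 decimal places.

T(0,0) (trapezoid, 1 panel, h=1.4000): 0.052895
T(1,0) (trapezoid, 2 panels, h=0.7000): -0.648341
T(2,0) (trapezoid, 4 panels, h=0.3500): -0.791874
T(1,1) = -0.648341 + (-0.648341 − 0.052895)/3 = -0.882086
T(2,1) = -0.791874 + (-0.791874 − (-0.648341))/3 = -0.839718
T(2,2) = -0.839718 + (-0.839718 − (-0.882086))/15 = -0.836893

-0.8369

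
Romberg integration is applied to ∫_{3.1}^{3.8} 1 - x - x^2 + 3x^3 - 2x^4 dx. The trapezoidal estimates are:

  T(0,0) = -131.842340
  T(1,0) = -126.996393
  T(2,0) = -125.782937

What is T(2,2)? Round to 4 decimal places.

-125.3783

Richardson extrapolation on the trapezoidal column (denominator 4−1=3):
T(1,1) = -126.996393 + (-126.996393 − (-131.842340))/3 = -125.381077
T(2,1) = (4·(-125.782937) − (-126.996393)) / 3 = -125.378452
T(2,2) = -125.378452 + (-125.378452 − (-125.381077))/15 = -125.378277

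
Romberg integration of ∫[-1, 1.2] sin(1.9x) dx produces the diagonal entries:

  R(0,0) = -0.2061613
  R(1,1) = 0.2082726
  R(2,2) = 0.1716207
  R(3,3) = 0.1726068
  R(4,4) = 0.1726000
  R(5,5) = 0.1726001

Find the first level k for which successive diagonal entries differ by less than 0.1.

k = 2

|R(1,1) − R(0,0)| = 0.4144339 ≥ 0.1
|R(2,2) − R(1,1)| = 0.0366519 < 0.1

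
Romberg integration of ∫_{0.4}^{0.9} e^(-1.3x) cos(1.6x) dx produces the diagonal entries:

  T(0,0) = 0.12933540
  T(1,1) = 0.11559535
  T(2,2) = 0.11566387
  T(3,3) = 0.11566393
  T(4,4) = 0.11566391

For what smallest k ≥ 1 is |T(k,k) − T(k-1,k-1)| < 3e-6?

k = 3

|T(1,1) − T(0,0)| = 0.01374005 ≥ 3e-6
|T(2,2) − T(1,1)| = 0.00006852 ≥ 3e-6
|T(3,3) − T(2,2)| = 0.00000006 < 3e-6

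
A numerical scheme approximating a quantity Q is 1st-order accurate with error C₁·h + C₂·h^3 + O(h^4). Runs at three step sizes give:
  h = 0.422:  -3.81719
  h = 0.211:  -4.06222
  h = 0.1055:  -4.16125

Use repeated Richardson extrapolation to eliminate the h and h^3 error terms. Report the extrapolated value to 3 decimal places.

-4.254

First eliminate the h term (factor 2^1 = 2):
  B₁ = (2·(-4.06222) − (-3.81719))/1 = -4.30725
  B₂ = (2·(-4.16125) − (-4.06222))/1 = -4.26028
Then eliminate the h^3 term (factor 2^3 = 8):
  (8·(-4.26028) − (-4.30725))/7 = -4.25357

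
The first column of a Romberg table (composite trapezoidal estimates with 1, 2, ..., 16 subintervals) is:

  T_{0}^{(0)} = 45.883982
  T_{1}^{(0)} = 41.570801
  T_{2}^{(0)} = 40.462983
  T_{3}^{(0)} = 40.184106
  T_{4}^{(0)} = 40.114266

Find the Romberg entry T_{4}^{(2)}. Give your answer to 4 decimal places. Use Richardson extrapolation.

Richardson extrapolation on the trapezoidal column (denominator 4−1=3):
T_{3}^{(1)} = 40.184106 + (40.184106 − 40.462983)/3 = 40.091147
T_{4}^{(1)} = 40.114266 + (40.114266 − 40.184106)/3 = 40.090986
T_{4}^{(2)} = (16·40.090986 − 40.091147) / 15 = 40.090975

40.0910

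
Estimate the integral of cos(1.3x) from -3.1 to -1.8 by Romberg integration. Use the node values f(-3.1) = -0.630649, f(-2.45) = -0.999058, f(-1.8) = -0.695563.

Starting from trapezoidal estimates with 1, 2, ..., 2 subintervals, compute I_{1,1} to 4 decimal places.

-1.1532

I_{0,0} (trapezoid, 1 panel, h=1.3000): -0.862038
I_{1,0} (trapezoid, 2 panels, h=0.6500): -1.080407
I_{1,1} = -1.080407 + (-1.080407 − (-0.862038))/3 = -1.153197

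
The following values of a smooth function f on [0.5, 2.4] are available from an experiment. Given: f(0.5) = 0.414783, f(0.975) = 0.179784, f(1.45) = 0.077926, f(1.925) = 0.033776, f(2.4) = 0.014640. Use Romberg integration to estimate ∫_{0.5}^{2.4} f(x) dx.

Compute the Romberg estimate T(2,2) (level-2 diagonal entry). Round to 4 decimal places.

T(0,0) (trapezoid, 1 panel, h=1.9000): 0.407952
T(1,0) (trapezoid, 2 panels, h=0.9500): 0.278006
T(2,0) (trapezoid, 4 panels, h=0.4750): 0.240444
T(1,1) = 0.278006 + (0.278006 − 0.407952)/3 = 0.234691
T(2,1) = 0.240444 + (0.240444 − 0.278006)/3 = 0.227923
T(2,2) = 0.227923 + (0.227923 − 0.234691)/15 = 0.227472

0.2275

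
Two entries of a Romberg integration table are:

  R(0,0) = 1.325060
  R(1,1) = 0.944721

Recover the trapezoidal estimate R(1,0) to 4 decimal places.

From R(1,1) = (4·R(1,0) − R(0,0))/3, solve for R(1,0):
4·R(1,0) = 3·0.944721 + 1.325060 = 4.159223
R(1,0) = 1.039806

1.0398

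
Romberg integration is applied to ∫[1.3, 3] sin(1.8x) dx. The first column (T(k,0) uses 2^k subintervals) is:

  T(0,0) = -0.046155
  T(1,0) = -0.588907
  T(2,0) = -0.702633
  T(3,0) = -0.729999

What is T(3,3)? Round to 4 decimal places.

Richardson extrapolation on the trapezoidal column (denominator 4−1=3):
T(1,1) = -0.588907 + (-0.588907 − (-0.046155))/3 = -0.769824
T(2,1) = -0.702633 + (-0.702633 − (-0.588907))/3 = -0.740542
T(3,1) = (4·(-0.729999) − (-0.702633)) / 3 = -0.739121
T(2,2) = -0.740542 + (-0.740542 − (-0.769824))/15 = -0.738590
T(3,2) = -0.739121 + (-0.739121 − (-0.740542))/15 = -0.739026
T(3,3) = -0.739026 + (-0.739026 − (-0.738590))/63 = -0.739033

-0.7390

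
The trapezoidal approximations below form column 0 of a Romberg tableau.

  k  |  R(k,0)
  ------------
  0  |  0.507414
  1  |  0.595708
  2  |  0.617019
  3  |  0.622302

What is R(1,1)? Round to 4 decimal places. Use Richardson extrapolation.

Richardson extrapolation on the trapezoidal column (denominator 4−1=3):
R(1,1) = 0.595708 + (0.595708 − 0.507414)/3 = 0.625139

0.6251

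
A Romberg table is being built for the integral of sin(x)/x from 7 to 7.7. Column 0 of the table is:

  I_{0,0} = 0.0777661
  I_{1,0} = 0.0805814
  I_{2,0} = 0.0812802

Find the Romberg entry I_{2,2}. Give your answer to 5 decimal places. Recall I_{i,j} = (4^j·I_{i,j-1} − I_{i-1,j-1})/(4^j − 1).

Richardson extrapolation on the trapezoidal column (denominator 4−1=3):
I_{1,1} = (4·0.0805814 − 0.0777661) / 3 = 0.0815198
I_{2,1} = (4·0.0812802 − 0.0805814) / 3 = 0.0815131
I_{2,2} = 0.0815131 + (0.0815131 − 0.0815198)/15 = 0.0815127
(Column j=1 coincides with Simpson's rule on the same nodes.)

0.08151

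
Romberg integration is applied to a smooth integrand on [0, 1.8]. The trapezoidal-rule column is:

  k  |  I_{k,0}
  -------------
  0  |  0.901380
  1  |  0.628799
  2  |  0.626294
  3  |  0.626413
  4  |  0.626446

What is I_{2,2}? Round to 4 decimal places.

I_{1,1} = (4·0.628799 − 0.901380) / 3 = 0.537939
I_{2,1} = 0.626294 + (0.626294 − 0.628799)/3 = 0.625459
I_{2,2} = (16·0.625459 − 0.537939) / 15 = 0.631294

0.6313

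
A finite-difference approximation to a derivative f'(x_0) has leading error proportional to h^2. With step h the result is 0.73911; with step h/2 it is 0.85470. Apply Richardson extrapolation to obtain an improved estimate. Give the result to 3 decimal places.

The leading error scales as h^2; refining by a factor of 2 reduces it by 2^2 = 4.
Extrapolated value = (4·A(h/2) − A(h)) / (4 − 1)
= (4·0.85470 − 0.73911) / 3
= 2.67969 / 3 = 0.89323

0.893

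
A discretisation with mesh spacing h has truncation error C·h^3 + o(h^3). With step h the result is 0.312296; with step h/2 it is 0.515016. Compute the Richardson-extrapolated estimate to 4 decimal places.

0.5440

Extrapolated value = (8·A(h/2) − A(h)) / (8 − 1)
= (8·0.515016 − 0.312296) / 7
= 3.807832 / 7 = 0.543976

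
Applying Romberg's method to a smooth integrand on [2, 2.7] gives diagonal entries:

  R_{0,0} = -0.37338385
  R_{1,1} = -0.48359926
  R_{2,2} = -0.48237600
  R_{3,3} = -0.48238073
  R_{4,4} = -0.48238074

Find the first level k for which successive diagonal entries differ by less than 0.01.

|R_{1,1} − R_{0,0}| = 0.11021541 ≥ 0.01
|R_{2,2} − R_{1,1}| = 0.00122326 < 0.01

k = 2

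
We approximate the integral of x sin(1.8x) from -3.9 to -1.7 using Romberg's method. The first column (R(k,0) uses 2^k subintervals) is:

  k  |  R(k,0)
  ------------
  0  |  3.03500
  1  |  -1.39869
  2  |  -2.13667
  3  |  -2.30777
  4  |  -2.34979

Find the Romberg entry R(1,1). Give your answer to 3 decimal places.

-2.877

Richardson extrapolation on the trapezoidal column (denominator 4−1=3):
R(1,1) = (4·(-1.39869) − 3.03500) / 3 = -2.87659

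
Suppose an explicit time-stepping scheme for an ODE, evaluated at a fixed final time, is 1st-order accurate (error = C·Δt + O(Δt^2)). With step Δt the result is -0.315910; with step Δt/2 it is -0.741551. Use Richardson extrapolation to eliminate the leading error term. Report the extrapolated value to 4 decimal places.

The leading error scales as Δt; refining by a factor of 2 reduces it by 2^1 = 2.
Extrapolated value = (2·A(Δt/2) − A(Δt)) / (2 − 1)
= (2·(-0.741551) − (-0.315910)) / 1
= -1.167192 / 1 = -1.167192

-1.1672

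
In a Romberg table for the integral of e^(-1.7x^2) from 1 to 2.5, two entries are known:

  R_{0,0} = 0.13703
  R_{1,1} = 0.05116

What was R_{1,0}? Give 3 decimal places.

0.073

From R_{1,1} = (4·R_{1,0} − R_{0,0})/3, solve for R_{1,0}:
4·R_{1,0} = 3·0.05116 + 0.13703 = 0.29051
R_{1,0} = 0.07263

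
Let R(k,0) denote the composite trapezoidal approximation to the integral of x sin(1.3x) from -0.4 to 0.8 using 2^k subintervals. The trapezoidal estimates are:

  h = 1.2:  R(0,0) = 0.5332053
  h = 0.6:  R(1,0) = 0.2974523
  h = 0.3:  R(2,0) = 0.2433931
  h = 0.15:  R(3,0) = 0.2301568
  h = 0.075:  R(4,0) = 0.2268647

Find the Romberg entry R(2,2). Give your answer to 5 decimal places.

0.22581

Richardson extrapolation on the trapezoidal column (denominator 4−1=3):
R(1,1) = (4·0.2974523 − 0.5332053) / 3 = 0.2188680
R(2,1) = (4·0.2433931 − 0.2974523) / 3 = 0.2253734
R(2,2) = 0.2253734 + (0.2253734 − 0.2188680)/15 = 0.2258071
(Column j=1 coincides with Simpson's rule on the same nodes.)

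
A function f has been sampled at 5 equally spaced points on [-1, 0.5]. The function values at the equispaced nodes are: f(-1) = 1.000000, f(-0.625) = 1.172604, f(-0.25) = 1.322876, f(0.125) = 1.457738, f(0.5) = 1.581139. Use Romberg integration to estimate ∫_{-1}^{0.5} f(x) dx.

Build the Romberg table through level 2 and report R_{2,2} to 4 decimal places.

R_{0,0} (trapezoid, 1 panel, h=1.5000): 1.935854
R_{1,0} (trapezoid, 2 panels, h=0.7500): 1.960084
R_{2,0} (trapezoid, 4 panels, h=0.3750): 1.966420
R_{1,1} = 1.960084 + (1.960084 − 1.935854)/3 = 1.968161
R_{2,1} = 1.966420 + (1.966420 − 1.960084)/3 = 1.968532
R_{2,2} = 1.968532 + (1.968532 − 1.968161)/15 = 1.968557

1.9686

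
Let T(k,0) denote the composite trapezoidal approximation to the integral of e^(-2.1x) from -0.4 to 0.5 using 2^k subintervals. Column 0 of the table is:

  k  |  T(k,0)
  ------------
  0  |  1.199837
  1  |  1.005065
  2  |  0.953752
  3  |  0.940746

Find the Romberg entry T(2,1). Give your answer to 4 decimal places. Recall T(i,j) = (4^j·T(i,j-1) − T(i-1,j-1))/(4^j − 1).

Richardson extrapolation on the trapezoidal column (denominator 4−1=3):
T(2,1) = 0.953752 + (0.953752 − 1.005065)/3 = 0.936648

0.9366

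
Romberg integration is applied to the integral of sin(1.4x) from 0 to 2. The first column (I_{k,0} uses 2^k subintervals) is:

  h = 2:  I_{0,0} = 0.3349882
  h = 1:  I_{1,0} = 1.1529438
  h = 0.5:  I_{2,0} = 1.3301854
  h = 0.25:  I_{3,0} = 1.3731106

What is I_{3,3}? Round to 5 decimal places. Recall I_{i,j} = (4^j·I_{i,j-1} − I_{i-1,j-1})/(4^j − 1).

Richardson extrapolation on the trapezoidal column (denominator 4−1=3):
I_{1,1} = 1.1529438 + (1.1529438 − 0.3349882)/3 = 1.4255957
I_{2,1} = (4·1.3301854 − 1.1529438) / 3 = 1.3892659
I_{3,1} = 1.3731106 + (1.3731106 − 1.3301854)/3 = 1.3874190
I_{2,2} = (16·1.3892659 − 1.4255957) / 15 = 1.3868439
I_{3,2} = 1.3874190 + (1.3874190 − 1.3892659)/15 = 1.3872959
I_{3,3} = 1.3872959 + (1.3872959 − 1.3868439)/63 = 1.3873031

1.38730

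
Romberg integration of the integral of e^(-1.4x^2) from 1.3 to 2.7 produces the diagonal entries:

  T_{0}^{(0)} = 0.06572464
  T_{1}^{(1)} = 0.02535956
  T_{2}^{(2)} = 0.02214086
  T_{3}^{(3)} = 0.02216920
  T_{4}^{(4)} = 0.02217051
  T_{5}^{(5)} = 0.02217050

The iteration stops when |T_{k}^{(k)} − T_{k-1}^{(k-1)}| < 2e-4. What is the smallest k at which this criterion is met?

k = 3

|T_{1}^{(1)} − T_{0}^{(0)}| = 0.04036508 ≥ 2e-4
|T_{2}^{(2)} − T_{1}^{(1)}| = 0.00321870 ≥ 2e-4
|T_{3}^{(3)} − T_{2}^{(2)}| = 0.00002834 < 2e-4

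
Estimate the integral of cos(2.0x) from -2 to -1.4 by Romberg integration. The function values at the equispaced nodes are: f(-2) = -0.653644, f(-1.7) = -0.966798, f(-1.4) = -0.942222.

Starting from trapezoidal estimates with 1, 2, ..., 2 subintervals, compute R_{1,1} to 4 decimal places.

-0.5463

R_{0,0} (trapezoid, 1 panel, h=0.6000): -0.478760
R_{1,0} (trapezoid, 2 panels, h=0.3000): -0.529419
R_{1,1} = -0.529419 + (-0.529419 − (-0.478760))/3 = -0.546305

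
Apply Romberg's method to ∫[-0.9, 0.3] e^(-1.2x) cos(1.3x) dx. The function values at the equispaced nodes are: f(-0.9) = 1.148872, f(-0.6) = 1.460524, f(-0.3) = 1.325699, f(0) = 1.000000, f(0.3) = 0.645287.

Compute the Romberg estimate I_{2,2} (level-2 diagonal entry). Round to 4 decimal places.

I_{0,0} (trapezoid, 1 panel, h=1.2000): 1.076495
I_{1,0} (trapezoid, 2 panels, h=0.6000): 1.333667
I_{2,0} (trapezoid, 4 panels, h=0.3000): 1.404991
I_{1,1} = 1.333667 + (1.333667 − 1.076495)/3 = 1.419391
I_{2,1} = 1.404991 + (1.404991 − 1.333667)/3 = 1.428766
I_{2,2} = 1.428766 + (1.428766 − 1.419391)/15 = 1.429391

1.4294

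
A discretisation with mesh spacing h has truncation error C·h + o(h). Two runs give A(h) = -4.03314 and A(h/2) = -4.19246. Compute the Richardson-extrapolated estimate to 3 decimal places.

Extrapolated value = (2·A(h/2) − A(h)) / (2 − 1)
= (2·(-4.19246) − (-4.03314)) / 1
= -4.35178 / 1 = -4.35178

-4.352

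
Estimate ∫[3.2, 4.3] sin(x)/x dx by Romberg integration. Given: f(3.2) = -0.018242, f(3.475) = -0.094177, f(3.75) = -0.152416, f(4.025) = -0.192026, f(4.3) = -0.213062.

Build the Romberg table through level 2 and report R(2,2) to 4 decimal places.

-0.1541

R(0,0) (trapezoid, 1 panel, h=1.1000): -0.127217
R(1,0) (trapezoid, 2 panels, h=0.5500): -0.147437
R(2,0) (trapezoid, 4 panels, h=0.2750): -0.152425
R(1,1) = -0.147437 + (-0.147437 − (-0.127217))/3 = -0.154177
R(2,1) = -0.152425 + (-0.152425 − (-0.147437))/3 = -0.154088
R(2,2) = -0.154088 + (-0.154088 − (-0.154177))/15 = -0.154082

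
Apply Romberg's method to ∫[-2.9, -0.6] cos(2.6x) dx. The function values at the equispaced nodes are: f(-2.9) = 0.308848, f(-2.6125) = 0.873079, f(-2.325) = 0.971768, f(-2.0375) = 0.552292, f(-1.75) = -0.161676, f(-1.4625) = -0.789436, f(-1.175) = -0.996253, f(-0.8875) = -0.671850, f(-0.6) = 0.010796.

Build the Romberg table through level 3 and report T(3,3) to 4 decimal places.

T(0,0) (trapezoid, 1 panel, h=2.3000): 0.367591
T(1,0) (trapezoid, 2 panels, h=1.1500): -0.002132
T(2,0) (trapezoid, 4 panels, h=0.5750): -0.015145
T(3,0) (trapezoid, 8 panels, h=0.2875): -0.017898
T(1,1) = -0.002132 + (-0.002132 − 0.367591)/3 = -0.125373
T(2,1) = -0.015145 + (-0.015145 − (-0.002132))/3 = -0.019483
T(3,1) = -0.017898 + (-0.017898 − (-0.015145))/3 = -0.018816
T(2,2) = -0.019483 + (-0.019483 − (-0.125373))/15 = -0.012424
T(3,2) = -0.018816 + (-0.018816 − (-0.019483))/15 = -0.018772
T(3,3) = -0.018772 + (-0.018772 − (-0.012424))/63 = -0.018873

-0.0189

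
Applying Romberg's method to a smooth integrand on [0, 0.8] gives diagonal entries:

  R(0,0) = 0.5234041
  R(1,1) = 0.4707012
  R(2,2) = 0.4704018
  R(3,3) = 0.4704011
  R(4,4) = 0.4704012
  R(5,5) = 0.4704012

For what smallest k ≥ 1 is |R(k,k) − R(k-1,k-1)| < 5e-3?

|R(1,1) − R(0,0)| = 0.0527029 ≥ 5e-3
|R(2,2) − R(1,1)| = 0.0002994 < 5e-3

k = 2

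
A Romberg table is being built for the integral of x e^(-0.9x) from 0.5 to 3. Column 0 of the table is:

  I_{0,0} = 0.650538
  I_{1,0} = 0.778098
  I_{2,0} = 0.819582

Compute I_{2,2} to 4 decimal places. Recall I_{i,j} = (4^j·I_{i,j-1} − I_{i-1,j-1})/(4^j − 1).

I_{1,1} = (4·0.778098 − 0.650538) / 3 = 0.820618
I_{2,1} = (4·0.819582 − 0.778098) / 3 = 0.833410
I_{2,2} = 0.833410 + (0.833410 − 0.820618)/15 = 0.834263
(Column j=1 coincides with Simpson's rule on the same nodes.)

0.8343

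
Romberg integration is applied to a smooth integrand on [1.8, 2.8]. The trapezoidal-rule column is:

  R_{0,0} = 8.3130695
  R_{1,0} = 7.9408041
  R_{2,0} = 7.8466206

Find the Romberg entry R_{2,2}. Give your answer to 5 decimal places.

R_{1,1} = 7.9408041 + (7.9408041 − 8.3130695)/3 = 7.8167156
R_{2,1} = (4·7.8466206 − 7.9408041) / 3 = 7.8152261
R_{2,2} = (16·7.8152261 − 7.8167156) / 15 = 7.8151268

7.81513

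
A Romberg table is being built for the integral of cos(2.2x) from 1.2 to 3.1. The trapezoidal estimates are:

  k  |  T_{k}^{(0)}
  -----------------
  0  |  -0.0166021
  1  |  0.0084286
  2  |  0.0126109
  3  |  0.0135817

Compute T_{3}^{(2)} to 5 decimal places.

0.01390

Richardson extrapolation on the trapezoidal column (denominator 4−1=3):
T_{2}^{(1)} = (4·0.0126109 − 0.0084286) / 3 = 0.0140050
T_{3}^{(1)} = (4·0.0135817 − 0.0126109) / 3 = 0.0139053
T_{3}^{(2)} = 0.0139053 + (0.0139053 − 0.0140050)/15 = 0.0138987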